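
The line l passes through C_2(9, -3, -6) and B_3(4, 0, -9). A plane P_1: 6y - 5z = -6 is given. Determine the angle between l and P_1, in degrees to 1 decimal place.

40.1

A direction vector for l is B_3 − C_2 = (-5, 3, -3).
sin θ = |n·v| / (|n||v|) = |33| / (√61 · √43) = 0.64434.
θ ≈ 40.1°.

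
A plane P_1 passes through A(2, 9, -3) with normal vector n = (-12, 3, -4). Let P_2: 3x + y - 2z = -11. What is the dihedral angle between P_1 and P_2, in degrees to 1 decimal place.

P_1: n·r = n·A gives -12x + 3y - 4z = 15.
cos θ = |n₁·n₂| / (|n₁||n₂|) = |-25| / (√169 · √14).
θ = arccos(0.51396) ≈ 59.1°.

59.1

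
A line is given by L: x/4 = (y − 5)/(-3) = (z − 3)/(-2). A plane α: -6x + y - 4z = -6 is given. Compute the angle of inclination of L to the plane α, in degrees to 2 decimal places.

28.99

L has direction (4, -3, -2) through (0, 5, 3).
sin θ = |n·v| / (|n||v|) = |-19| / (√53 · √29) = 0.48464.
θ ≈ 28.99°.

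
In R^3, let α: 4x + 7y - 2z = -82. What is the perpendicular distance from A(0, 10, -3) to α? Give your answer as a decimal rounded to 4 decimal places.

n·A − d = (4)·(0) + (7)·(10) + (-2)·(-3) − (-82) = 158; |n| = √69.
Distance = |158| / √69 = 158/√69 ≈ 19.0210.

19.0210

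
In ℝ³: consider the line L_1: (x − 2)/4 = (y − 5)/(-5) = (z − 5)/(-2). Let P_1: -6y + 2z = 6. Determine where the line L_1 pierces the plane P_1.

(6, 0, 3)

L_1 has direction (4, -5, -2) through (2, 5, 5).
Substitute r = (2, 5, 5) + t(4, -5, -2) into the plane: -20 + 26t = 6, so t = 1.
Intersection: (2, 5, 5) + 1·(4, -5, -2) = (6, 0, 3).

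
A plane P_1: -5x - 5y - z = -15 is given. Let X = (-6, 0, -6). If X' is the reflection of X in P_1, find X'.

λ = (n·X − d)/|n|² = (36 − (-15))/51 = 1.
Reflection = X − 2λn = (-6, 0, -6) − 2·(-5, -5, -1) = (4, 10, -4).

(4, 10, -4)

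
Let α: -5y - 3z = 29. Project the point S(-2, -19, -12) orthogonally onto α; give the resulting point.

Foot = S − λn with λ = (n·S − d)/|n|² = (131 − 29)/34 = 3.
Foot = (-2, -19, -12) − 3·(0, -5, -3) = (-2, -4, -3).

(-2, -4, -3)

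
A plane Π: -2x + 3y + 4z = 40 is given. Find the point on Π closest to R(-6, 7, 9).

(-4, 4, 5)

Foot = R − λn with λ = (n·R − d)/|n|² = (69 − 40)/29 = 1.
Foot = (-6, 7, 9) − 1·(-2, 3, 4) = (-4, 4, 5).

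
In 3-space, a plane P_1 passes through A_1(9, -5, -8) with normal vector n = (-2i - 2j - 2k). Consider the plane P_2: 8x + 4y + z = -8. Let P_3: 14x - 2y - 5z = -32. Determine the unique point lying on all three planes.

(-4, 8, -8)

P_1: n·r = n·A_1 gives -2x - 2y - 2z = 8.
Solving the 3×3 linear system -2x - 2y - 2z = 8, 8x + 4y + z = -8, 14x - 2y - 5z = -32 (e.g. by elimination or Cramer's rule, determinant = 72) gives (-4, 8, -8).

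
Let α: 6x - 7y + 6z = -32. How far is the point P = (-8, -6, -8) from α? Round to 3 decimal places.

n·P − d = (6)·(-8) + (-7)·(-6) + (6)·(-8) − (-32) = -22; |n| = √121.
Distance = |-22| / √121 = 22/√121 ≈ 2.000.

2.000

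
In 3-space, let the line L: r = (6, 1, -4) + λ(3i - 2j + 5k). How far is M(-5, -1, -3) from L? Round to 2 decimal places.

Taking (6, 1, -4) on L with direction v = (3, -2, 5): w = M − (6, 1, -4) = (-11, -2, 1), and w × v = (-8, 58, 28).
Distance = |w × v| / |v| = √4212 / √38 ≈ 10.53.

10.53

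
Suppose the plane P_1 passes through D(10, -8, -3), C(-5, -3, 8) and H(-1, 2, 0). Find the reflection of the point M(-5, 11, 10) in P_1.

DC = (-15, 5, 11), DH = (-11, 10, 3); a normal to P_1 is DC × DH = (-95, -76, -95).
Using D: P_1 has equation -95x - 76y - 95z = -57.
λ = (n·M − d)/|n|² = (-1311 − (-57))/23826 = -1/19.
Reflection = M − 2λn = (-5, 11, 10) − (-2/19)·(-95, -76, -95) = (-15, 3, 0).

(-15, 3, 0)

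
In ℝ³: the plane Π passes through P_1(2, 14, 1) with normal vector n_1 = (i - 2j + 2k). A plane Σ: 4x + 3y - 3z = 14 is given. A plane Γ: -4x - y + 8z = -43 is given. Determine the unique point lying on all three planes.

(-4, 3, -7)

Π: n_1·r = n_1·P_1 gives x - 2y + 2z = -24.
Solving the 3×3 linear system x - 2y + 2z = -24, 4x + 3y - 3z = 14, -4x - y + 8z = -43 (e.g. by elimination or Cramer's rule, determinant = 77) gives (-4, 3, -7).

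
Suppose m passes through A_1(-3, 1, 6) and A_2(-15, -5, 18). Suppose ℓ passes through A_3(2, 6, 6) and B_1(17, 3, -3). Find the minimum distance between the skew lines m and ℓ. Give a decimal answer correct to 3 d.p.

4.743

A direction vector for m is A_2 − A_1 = (-12, -6, 12).
A direction vector for ℓ is B_1 − A_3 = (15, -3, -9).
Common perpendicular direction n = (-12, -6, 12) × (15, -3, -9) = (90, 72, 126).
With w = (2, 6, 6) − (-3, 1, 6) = (5, 5, 0), w · n = 810.
Distance = |w · n| / |n| = |810| / √29160 ≈ 4.743.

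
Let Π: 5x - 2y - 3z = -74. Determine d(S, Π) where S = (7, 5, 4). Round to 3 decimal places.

14.113

n·S − d = (5)·(7) + (-2)·(5) + (-3)·(4) − (-74) = 87; |n| = √38.
Distance = |87| / √38 = 87/√38 ≈ 14.113.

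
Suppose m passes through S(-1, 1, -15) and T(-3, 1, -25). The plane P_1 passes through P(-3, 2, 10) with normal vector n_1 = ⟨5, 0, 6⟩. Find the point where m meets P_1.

(3, 1, 5)

A direction vector for m is T − S = (-2, 0, -10).
P_1: n_1·r = n_1·P gives 5x + 6z = 45.
Substitute r = (-1, 1, -15) + t(-2, 0, -10) into the plane: -95 + (-70)t = 45, so t = -2.
Intersection: (-1, 1, -15) + (-2)·(-2, 0, -10) = (3, 1, 5).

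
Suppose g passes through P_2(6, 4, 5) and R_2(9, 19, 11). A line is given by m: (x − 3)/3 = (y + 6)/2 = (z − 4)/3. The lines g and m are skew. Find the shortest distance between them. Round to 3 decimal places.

A direction vector for g is R_2 − P_2 = (3, 15, 6).
m has direction (3, 2, 3) through (3, -6, 4).
Common perpendicular direction n = (3, 15, 6) × (3, 2, 3) = (33, 9, -39).
With w = (3, -6, 4) − (6, 4, 5) = (-3, -10, -1), w · n = -150.
Distance = |w · n| / |n| = |-150| / √2691 ≈ 2.892.

2.892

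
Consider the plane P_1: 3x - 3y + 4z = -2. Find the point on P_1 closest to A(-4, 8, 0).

(-1, 5, 4)

Foot = A − λn with λ = (n·A − d)/|n|² = (-36 − (-2))/34 = -1.
Foot = (-4, 8, 0) − (-1)·(3, -3, 4) = (-1, 5, 4).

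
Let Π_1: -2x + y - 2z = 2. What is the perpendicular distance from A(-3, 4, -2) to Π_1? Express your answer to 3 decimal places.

n·A − d = (-2)·(-3) + (1)·(4) + (-2)·(-2) − 2 = 12; |n| = √9.
Distance = |12| / √9 = 12/√9 ≈ 4.000.

4.000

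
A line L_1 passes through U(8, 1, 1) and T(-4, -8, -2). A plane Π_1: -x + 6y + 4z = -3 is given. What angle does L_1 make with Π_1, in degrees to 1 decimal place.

A direction vector for L_1 is T − U = (-12, -9, -3).
sin θ = |n·v| / (|n||v|) = |-54| / (√53 · √234) = 0.48490.
θ ≈ 29.0°.

29.0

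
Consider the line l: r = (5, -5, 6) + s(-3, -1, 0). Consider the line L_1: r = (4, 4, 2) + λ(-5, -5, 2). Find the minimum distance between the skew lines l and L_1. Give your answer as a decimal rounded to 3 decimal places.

1.352

Common perpendicular direction n = (-3, -1, 0) × (-5, -5, 2) = (-2, 6, 10).
With w = (4, 4, 2) − (5, -5, 6) = (-1, 9, -4), w · n = 16.
Distance = |w · n| / |n| = |16| / √140 ≈ 1.352.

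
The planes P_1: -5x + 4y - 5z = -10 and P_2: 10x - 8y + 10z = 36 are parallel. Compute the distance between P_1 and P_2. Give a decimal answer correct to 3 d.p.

Rescale P_2 by 1/(-2): -5x + 4y - 5z = -18. Then distance = |-10 − (-18)| / √66 ≈ 0.985.

0.985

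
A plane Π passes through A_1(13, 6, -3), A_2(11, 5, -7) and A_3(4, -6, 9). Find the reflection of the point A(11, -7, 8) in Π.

(3, 1, 10)

A_1A_2 = (-2, -1, -4), A_1A_3 = (-9, -12, 12); a normal to Π is A_1A_2 × A_1A_3 = (-60, 60, 15).
Using A_1: Π has equation -60x + 60y + 15z = -465.
λ = (n·A − d)/|n|² = (-960 − (-465))/7425 = -1/15.
Reflection = A − 2λn = (11, -7, 8) − (-2/15)·(-60, 60, 15) = (3, 1, 10).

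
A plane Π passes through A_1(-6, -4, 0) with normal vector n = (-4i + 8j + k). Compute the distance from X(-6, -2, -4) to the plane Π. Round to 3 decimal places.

Π: n·r = n·A_1 gives -4x + 8y + z = -8.
n·X − d = (-4)·(-6) + (8)·(-2) + (1)·(-4) − (-8) = 12; |n| = √81.
Distance = |12| / √81 = 12/√81 ≈ 1.333.

1.333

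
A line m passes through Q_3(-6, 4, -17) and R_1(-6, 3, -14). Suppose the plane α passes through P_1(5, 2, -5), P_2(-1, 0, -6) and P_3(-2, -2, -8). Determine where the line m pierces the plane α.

A direction vector for m is R_1 − Q_3 = (0, -1, 3).
P_1P_2 = (-6, -2, -1), P_1P_3 = (-7, -4, -3); a normal to α is P_1P_2 × P_1P_3 = (2, -11, 10).
Using P_1: α has equation 2x - 11y + 10z = -62.
Substitute r = (-6, 4, -17) + t(0, -1, 3) into the plane: -226 + 41t = -62, so t = 4.
Intersection: (-6, 4, -17) + 4·(0, -1, 3) = (-6, 0, -5).

(-6, 0, -5)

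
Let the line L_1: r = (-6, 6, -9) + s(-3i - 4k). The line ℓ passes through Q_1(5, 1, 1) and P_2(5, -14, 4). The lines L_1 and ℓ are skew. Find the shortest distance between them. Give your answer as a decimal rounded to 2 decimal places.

3.38

A direction vector for ℓ is P_2 − Q_1 = (0, -15, 3).
Common perpendicular direction n = (-3, 0, -4) × (0, -15, 3) = (-60, 9, 45).
With w = (5, 1, 1) − (-6, 6, -9) = (11, -5, 10), w · n = -255.
Distance = |w · n| / |n| = |-255| / √5706 ≈ 3.38.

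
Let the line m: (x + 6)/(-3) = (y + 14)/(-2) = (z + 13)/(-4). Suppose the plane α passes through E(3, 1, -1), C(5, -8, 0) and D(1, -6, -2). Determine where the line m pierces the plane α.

m has direction (-3, -2, -4) through (-6, -14, -13).
EC = (2, -9, 1), ED = (-2, -7, -1); a normal to α is EC × ED = (16, 0, -32).
Using E: α has equation 16x - 32z = 80.
Substitute r = (-6, -14, -13) + t(-3, -2, -4) into the plane: 320 + 80t = 80, so t = -3.
Intersection: (-6, -14, -13) + (-3)·(-3, -2, -4) = (3, -8, -1).

(3, -8, -1)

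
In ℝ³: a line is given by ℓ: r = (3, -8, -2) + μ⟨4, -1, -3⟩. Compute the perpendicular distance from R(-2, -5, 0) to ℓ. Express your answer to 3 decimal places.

2.378

Taking (3, -8, -2) on ℓ with direction v = (4, -1, -3): w = R − (3, -8, -2) = (-5, 3, 2), and w × v = (-7, -7, -7).
Distance = |w × v| / |v| = √147 / √26 ≈ 2.378.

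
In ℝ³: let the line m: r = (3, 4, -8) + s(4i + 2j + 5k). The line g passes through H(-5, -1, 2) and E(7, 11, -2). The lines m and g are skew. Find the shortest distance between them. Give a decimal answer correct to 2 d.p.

3.86

A direction vector for g is E − H = (12, 12, -4).
Common perpendicular direction n = (4, 2, 5) × (12, 12, -4) = (-68, 76, 24).
With w = (-5, -1, 2) − (3, 4, -8) = (-8, -5, 10), w · n = 404.
Distance = |w · n| / |n| = |404| / √10976 ≈ 3.86.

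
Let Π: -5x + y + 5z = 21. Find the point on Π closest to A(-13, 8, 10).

Foot = A − λn with λ = (n·A − d)/|n|² = (123 − 21)/51 = 2.
Foot = (-13, 8, 10) − 2·(-5, 1, 5) = (-3, 6, 0).

(-3, 6, 0)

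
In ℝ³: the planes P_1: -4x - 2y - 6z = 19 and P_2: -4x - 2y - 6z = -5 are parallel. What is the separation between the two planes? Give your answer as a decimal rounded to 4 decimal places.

Same normal n = (-4, -2, -6) with |n| = √56; distance = |19 − (-5)| / |n| = 24/√56 ≈ 3.2071.

3.2071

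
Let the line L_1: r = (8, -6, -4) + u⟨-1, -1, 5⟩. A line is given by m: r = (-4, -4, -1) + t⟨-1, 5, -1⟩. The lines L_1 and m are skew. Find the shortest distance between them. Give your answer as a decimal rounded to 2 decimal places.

10.14

Common perpendicular direction n = (-1, -1, 5) × (-1, 5, -1) = (-24, -6, -6).
With w = (-4, -4, -1) − (8, -6, -4) = (-12, 2, 3), w · n = 258.
Distance = |w · n| / |n| = |258| / √648 ≈ 10.14.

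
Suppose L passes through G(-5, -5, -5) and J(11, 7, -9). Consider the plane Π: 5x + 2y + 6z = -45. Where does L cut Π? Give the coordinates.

A direction vector for L is J − G = (16, 12, -4).
Substitute r = (-5, -5, -5) + t(16, 12, -4) into the plane: -65 + 80t = -45, so t = 1/4.
Intersection: (-5, -5, -5) + (1/4)·(16, 12, -4) = (-1, -2, -6).

(-1, -2, -6)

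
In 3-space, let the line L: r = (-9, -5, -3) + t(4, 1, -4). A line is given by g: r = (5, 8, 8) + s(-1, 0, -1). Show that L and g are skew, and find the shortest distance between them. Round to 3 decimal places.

Common perpendicular direction n = (4, 1, -4) × (-1, 0, -1) = (-1, 8, 1).
With w = (5, 8, 8) − (-9, -5, -3) = (14, 13, 11), w · n = 101.
Since n ≠ 0 the lines are not parallel, and w · n = 101 ≠ 0 so they do not intersect; hence they are skew.
Distance = |w · n| / |n| = |101| / √66 ≈ 12.432.

12.432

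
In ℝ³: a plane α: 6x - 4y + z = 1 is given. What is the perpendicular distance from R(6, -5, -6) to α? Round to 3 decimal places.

n·R − d = (6)·(6) + (-4)·(-5) + (1)·(-6) − 1 = 49; |n| = √53.
Distance = |49| / √53 = 49/√53 ≈ 6.731.

6.731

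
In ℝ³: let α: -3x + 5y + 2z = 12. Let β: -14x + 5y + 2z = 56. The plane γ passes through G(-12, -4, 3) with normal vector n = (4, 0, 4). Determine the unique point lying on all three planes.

(-4, 2, -5)

γ: n·r = n·G gives 4x + 4z = -36.
Solving the 3×3 linear system -3x + 5y + 2z = 12, -14x + 5y + 2z = 56, 4x + 4z = -36 (e.g. by elimination or Cramer's rule, determinant = 220) gives (-4, 2, -5).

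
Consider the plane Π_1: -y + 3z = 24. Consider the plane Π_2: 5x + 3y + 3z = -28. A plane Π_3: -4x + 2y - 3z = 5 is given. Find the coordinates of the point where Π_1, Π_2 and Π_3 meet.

Solving the 3×3 linear system -y + 3z = 24, 5x + 3y + 3z = -28, -4x + 2y - 3z = 5 (e.g. by elimination or Cramer's rule, determinant = 63) gives (-8, -3, 7).

(-8, -3, 7)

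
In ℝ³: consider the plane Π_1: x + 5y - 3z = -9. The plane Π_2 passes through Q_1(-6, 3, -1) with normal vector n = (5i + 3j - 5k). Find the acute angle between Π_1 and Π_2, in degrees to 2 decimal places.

39.63

Π_2: n·r = n·Q_1 gives 5x + 3y - 5z = -16.
cos θ = |n₁·n₂| / (|n₁||n₂|) = |35| / (√35 · √59).
θ = arccos(0.77021) ≈ 39.63°.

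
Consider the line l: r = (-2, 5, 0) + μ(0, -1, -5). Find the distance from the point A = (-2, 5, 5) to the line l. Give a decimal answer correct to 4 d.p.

Taking (-2, 5, 0) on l with direction v = (0, -1, -5): w = A − (-2, 5, 0) = (0, 0, 5), and w × v = (5, 0, 0).
Distance = |w × v| / |v| = √25 / √26 ≈ 0.9806.

0.9806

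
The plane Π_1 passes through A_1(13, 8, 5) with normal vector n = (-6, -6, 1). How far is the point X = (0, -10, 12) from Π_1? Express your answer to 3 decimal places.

Π_1: n·r = n·A_1 gives -6x - 6y + z = -121.
n·X − d = (-6)·(0) + (-6)·(-10) + (1)·(12) − (-121) = 193; |n| = √73.
Distance = |193| / √73 = 193/√73 ≈ 22.589.

22.589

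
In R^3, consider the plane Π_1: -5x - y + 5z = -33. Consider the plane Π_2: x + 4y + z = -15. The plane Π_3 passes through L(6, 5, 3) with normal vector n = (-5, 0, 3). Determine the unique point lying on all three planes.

(0, -2, -7)

Π_3: n·r = n·L gives -5x + 3z = -21.
Solving the 3×3 linear system -5x - y + 5z = -33, x + 4y + z = -15, -5x + 3z = -21 (e.g. by elimination or Cramer's rule, determinant = 48) gives (0, -2, -7).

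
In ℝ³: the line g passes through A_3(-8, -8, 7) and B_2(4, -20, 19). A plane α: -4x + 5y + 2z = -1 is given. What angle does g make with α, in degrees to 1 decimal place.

A direction vector for g is B_2 − A_3 = (12, -12, 12).
sin θ = |n·v| / (|n||v|) = |-84| / (√45 · √432) = 0.60246.
θ ≈ 37.0°.

37.0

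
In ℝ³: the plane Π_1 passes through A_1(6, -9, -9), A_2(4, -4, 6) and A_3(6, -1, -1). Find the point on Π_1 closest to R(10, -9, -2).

A_1A_2 = (-2, 5, 15), A_1A_3 = (0, 8, 8); a normal to Π_1 is A_1A_2 × A_1A_3 = (-80, 16, -16).
Using A_1: Π_1 has equation -80x + 16y - 16z = -480.
Foot = R − λn with λ = (n·R − d)/|n|² = (-912 − (-480))/6912 = -1/16.
Foot = (10, -9, -2) − (-1/16)·(-80, 16, -16) = (5, -8, -3).

(5, -8, -3)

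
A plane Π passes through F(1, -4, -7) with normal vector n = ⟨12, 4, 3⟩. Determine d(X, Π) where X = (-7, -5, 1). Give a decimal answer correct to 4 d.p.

5.8462

Π: n·r = n·F gives 12x + 4y + 3z = -25.
n·X − d = (12)·(-7) + (4)·(-5) + (3)·(1) − (-25) = -76; |n| = √169.
Distance = |-76| / √169 = 76/√169 ≈ 5.8462.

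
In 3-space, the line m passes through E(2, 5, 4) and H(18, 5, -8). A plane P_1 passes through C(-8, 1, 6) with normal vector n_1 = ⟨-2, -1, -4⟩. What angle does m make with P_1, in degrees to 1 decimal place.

10.1

A direction vector for m is H − E = (16, 0, -12).
P_1: n_1·r = n_1·C gives -2x - y - 4z = -9.
sin θ = |n·v| / (|n||v|) = |16| / (√21 · √400) = 0.17457.
θ ≈ 10.1°.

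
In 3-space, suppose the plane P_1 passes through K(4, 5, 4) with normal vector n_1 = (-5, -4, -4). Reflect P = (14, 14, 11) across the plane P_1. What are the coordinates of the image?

(-6, -2, -5)

P_1: n_1·r = n_1·K gives -5x - 4y - 4z = -56.
λ = (n·P − d)/|n|² = (-170 − (-56))/57 = -2.
Reflection = P − 2λn = (14, 14, 11) − (-4)·(-5, -4, -4) = (-6, -2, -5).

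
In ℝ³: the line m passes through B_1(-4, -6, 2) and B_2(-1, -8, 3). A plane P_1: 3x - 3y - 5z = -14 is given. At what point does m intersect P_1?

A direction vector for m is B_2 − B_1 = (3, -2, 1).
Substitute r = (-4, -6, 2) + t(3, -2, 1) into the plane: -4 + 10t = -14, so t = -1.
Intersection: (-4, -6, 2) + (-1)·(3, -2, 1) = (-7, -4, 1).

(-7, -4, 1)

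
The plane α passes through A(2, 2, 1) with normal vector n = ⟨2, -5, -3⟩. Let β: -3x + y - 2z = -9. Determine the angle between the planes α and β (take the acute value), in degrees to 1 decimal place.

77.5

α: n·r = n·A gives 2x - 5y - 3z = -9.
cos θ = |n₁·n₂| / (|n₁||n₂|) = |-5| / (√38 · √14).
θ = arccos(0.21678) ≈ 77.5°.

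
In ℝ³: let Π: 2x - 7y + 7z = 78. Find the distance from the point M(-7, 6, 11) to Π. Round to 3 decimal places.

n·M − d = (2)·(-7) + (-7)·(6) + (7)·(11) − 78 = -57; |n| = √102.
Distance = |-57| / √102 = 57/√102 ≈ 5.644.

5.644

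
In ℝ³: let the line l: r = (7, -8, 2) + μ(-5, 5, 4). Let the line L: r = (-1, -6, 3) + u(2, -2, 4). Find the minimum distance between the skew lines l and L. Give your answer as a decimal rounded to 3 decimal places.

Common perpendicular direction n = (-5, 5, 4) × (2, -2, 4) = (28, 28, 0).
With w = (-1, -6, 3) − (7, -8, 2) = (-8, 2, 1), w · n = -168.
Distance = |w · n| / |n| = |-168| / √1568 ≈ 4.243.

4.243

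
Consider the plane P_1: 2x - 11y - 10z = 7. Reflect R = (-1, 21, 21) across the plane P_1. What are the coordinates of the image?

(7, -23, -19)

λ = (n·R − d)/|n|² = (-443 − 7)/225 = -2.
Reflection = R − 2λn = (-1, 21, 21) − (-4)·(2, -11, -10) = (7, -23, -19).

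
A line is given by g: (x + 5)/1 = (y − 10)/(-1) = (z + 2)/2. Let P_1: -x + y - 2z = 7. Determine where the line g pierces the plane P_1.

g has direction (1, -1, 2) through (-5, 10, -2).
Substitute r = (-5, 10, -2) + t(1, -1, 2) into the plane: 19 + (-6)t = 7, so t = 2.
Intersection: (-5, 10, -2) + 2·(1, -1, 2) = (-3, 8, 2).

(-3, 8, 2)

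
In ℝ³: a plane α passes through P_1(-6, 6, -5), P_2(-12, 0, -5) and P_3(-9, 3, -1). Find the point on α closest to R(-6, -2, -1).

(-10, 2, -1)

P_1P_2 = (-6, -6, 0), P_1P_3 = (-3, -3, 4); a normal to α is P_1P_2 × P_1P_3 = (-24, 24, 0).
Using P_1: α has equation -24x + 24y = 288.
Foot = R − λn with λ = (n·R − d)/|n|² = (96 − 288)/1152 = -1/6.
Foot = (-6, -2, -1) − (-1/6)·(-24, 24, 0) = (-10, 2, -1).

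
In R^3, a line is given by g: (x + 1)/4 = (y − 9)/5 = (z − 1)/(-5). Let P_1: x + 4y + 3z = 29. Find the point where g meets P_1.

(-5, 4, 6)

g has direction (4, 5, -5) through (-1, 9, 1).
Substitute r = (-1, 9, 1) + t(4, 5, -5) into the plane: 38 + 9t = 29, so t = -1.
Intersection: (-1, 9, 1) + (-1)·(4, 5, -5) = (-5, 4, 6).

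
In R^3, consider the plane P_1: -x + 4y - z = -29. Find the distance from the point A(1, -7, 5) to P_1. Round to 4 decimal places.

1.1785

n·A − d = (-1)·(1) + (4)·(-7) + (-1)·(5) − (-29) = -5; |n| = √18.
Distance = |-5| / √18 = 5/√18 ≈ 1.1785.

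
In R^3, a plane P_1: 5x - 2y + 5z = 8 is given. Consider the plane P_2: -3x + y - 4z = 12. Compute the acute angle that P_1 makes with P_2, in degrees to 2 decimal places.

9.08

cos θ = |n₁·n₂| / (|n₁||n₂|) = |-37| / (√54 · √26).
θ = arccos(0.98746) ≈ 9.08°.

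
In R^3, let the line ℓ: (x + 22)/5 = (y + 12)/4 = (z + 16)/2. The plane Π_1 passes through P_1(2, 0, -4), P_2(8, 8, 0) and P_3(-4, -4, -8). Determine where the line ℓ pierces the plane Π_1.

(-7, 0, -10)

ℓ has direction (5, 4, 2) through (-22, -12, -16).
P_1P_2 = (6, 8, 4), P_1P_3 = (-6, -4, -4); a normal to Π_1 is P_1P_2 × P_1P_3 = (-16, 0, 24).
Using P_1: Π_1 has equation -16x + 24z = -128.
Substitute r = (-22, -12, -16) + t(5, 4, 2) into the plane: -32 + (-32)t = -128, so t = 3.
Intersection: (-22, -12, -16) + 3·(5, 4, 2) = (-7, 0, -10).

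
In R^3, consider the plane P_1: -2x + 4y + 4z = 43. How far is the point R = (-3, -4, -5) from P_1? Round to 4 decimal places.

12.1667

n·R − d = (-2)·(-3) + (4)·(-4) + (4)·(-5) − 43 = -73; |n| = √36.
Distance = |-73| / √36 = 73/√36 ≈ 12.1667.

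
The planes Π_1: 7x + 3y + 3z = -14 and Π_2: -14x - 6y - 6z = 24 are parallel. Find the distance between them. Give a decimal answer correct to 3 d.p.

Rescale Π_2 by 1/(-2): 7x + 3y + 3z = -12. Then distance = |-14 − (-12)| / √67 ≈ 0.244.

0.244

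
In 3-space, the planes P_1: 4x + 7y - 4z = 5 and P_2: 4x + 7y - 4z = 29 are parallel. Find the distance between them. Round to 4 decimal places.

Same normal n = (4, 7, -4) with |n| = √81; distance = |5 − 29| / |n| = 24/√81 ≈ 2.6667.

2.6667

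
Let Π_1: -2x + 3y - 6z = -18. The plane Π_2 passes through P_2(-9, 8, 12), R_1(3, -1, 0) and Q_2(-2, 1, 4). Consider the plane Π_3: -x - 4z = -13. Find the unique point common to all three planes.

(-3, 0, 4)

P_2R_1 = (12, -9, -12), P_2Q_2 = (7, -7, -8); a normal to Π_2 is P_2R_1 × P_2Q_2 = (-12, 12, -21).
Using P_2: Π_2 has equation -12x + 12y - 21z = -48.
Solving the 3×3 linear system -2x + 3y - 6z = -18, -12x + 12y - 21z = -48, -x - 4z = -13 (e.g. by elimination or Cramer's rule, determinant = -57) gives (-3, 0, 4).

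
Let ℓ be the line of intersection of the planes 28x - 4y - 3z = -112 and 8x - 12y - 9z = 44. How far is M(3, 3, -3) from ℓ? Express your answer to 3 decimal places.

Direction of ℓ: (28, -4, -3) × (8, -12, -9) = (0, 228, -304).
A point on ℓ: solving the two plane equations with y = -4 gives (-5, -4, -4).
Taking (-5, -4, -4) on ℓ with direction v = (0, 228, -304): w = M − (-5, -4, -4) = (8, 7, 1), and w × v = (-2356, 2432, 1824).
Distance = |w × v| / |v| = √14792336 / √144400 ≈ 10.121.

10.121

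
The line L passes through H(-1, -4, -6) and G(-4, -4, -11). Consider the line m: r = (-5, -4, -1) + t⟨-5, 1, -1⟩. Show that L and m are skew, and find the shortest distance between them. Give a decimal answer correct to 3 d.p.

1.538

A direction vector for L is G − H = (-3, 0, -5).
Common perpendicular direction n = (-3, 0, -5) × (-5, 1, -1) = (5, 22, -3).
With w = (-5, -4, -1) − (-1, -4, -6) = (-4, 0, 5), w · n = -35.
Since n ≠ 0 the lines are not parallel, and w · n = -35 ≠ 0 so they do not intersect; hence they are skew.
Distance = |w · n| / |n| = |-35| / √518 ≈ 1.538.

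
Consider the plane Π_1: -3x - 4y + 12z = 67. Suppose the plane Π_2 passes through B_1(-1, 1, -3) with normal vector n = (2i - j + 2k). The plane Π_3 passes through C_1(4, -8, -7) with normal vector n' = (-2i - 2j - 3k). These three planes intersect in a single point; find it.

(-9, -7, 1)

Π_2: n·r = n·B_1 gives 2x - y + 2z = -9.
Π_3: n'·r = n'·C_1 gives -2x - 2y - 3z = 29.
Solving the 3×3 linear system -3x - 4y + 12z = 67, 2x - y + 2z = -9, -2x - 2y - 3z = 29 (e.g. by elimination or Cramer's rule, determinant = -101) gives (-9, -7, 1).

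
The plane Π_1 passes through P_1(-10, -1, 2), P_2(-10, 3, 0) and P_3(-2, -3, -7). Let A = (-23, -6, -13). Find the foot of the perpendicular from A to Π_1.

P_1P_2 = (0, 4, -2), P_1P_3 = (8, -2, -9); a normal to Π_1 is P_1P_2 × P_1P_3 = (-40, -16, -32).
Using P_1: Π_1 has equation -40x - 16y - 32z = 352.
Foot = A − λn with λ = (n·A − d)/|n|² = (1432 − 352)/2880 = 3/8.
Foot = (-23, -6, -13) − (3/8)·(-40, -16, -32) = (-8, 0, -1).

(-8, 0, -1)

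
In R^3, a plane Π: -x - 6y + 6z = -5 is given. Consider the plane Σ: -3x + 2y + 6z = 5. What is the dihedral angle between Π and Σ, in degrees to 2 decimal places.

63.16

cos θ = |n₁·n₂| / (|n₁||n₂|) = |27| / (√73 · √49).
θ = arccos(0.45144) ≈ 63.16°.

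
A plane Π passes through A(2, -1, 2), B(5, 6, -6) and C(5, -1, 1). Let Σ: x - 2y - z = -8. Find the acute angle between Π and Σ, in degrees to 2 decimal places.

41.47

AB = (3, 7, -8), AC = (3, 0, -1); a normal to Π is AB × AC = (-7, -21, -21).
Using A: Π has equation -7x - 21y - 21z = -35.
cos θ = |n₁·n₂| / (|n₁||n₂|) = |56| / (√931 · √6).
θ = arccos(0.74927) ≈ 41.47°.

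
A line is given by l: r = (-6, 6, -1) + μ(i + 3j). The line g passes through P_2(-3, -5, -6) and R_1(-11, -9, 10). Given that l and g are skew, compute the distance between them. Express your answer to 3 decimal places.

4.044

A direction vector for g is R_1 − P_2 = (-8, -4, 16).
Common perpendicular direction n = (1, 3, 0) × (-8, -4, 16) = (48, -16, 20).
With w = (-3, -5, -6) − (-6, 6, -1) = (3, -11, -5), w · n = 220.
Distance = |w · n| / |n| = |220| / √2960 ≈ 4.044.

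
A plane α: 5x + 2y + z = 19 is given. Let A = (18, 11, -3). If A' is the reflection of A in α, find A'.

λ = (n·A − d)/|n|² = (109 − 19)/30 = 3.
Reflection = A − 2λn = (18, 11, -3) − 6·(5, 2, 1) = (-12, -1, -9).

(-12, -1, -9)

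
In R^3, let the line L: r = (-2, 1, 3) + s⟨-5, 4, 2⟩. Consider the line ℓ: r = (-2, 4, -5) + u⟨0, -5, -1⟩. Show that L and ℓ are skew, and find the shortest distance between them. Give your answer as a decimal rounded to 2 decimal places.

Common perpendicular direction n = (-5, 4, 2) × (0, -5, -1) = (6, -5, 25).
With w = (-2, 4, -5) − (-2, 1, 3) = (0, 3, -8), w · n = -215.
Since n ≠ 0 the lines are not parallel, and w · n = -215 ≠ 0 so they do not intersect; hence they are skew.
Distance = |w · n| / |n| = |-215| / √686 ≈ 8.21.

8.21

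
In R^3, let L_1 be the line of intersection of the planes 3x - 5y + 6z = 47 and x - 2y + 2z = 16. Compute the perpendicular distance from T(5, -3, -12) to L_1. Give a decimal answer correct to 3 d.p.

Direction of L_1: (3, -5, 6) × (1, -2, 2) = (2, 0, -1).
A point on L_1: solving the two plane equations with x = 6 gives (6, -1, 4).
Taking (6, -1, 4) on L_1 with direction v = (2, 0, -1): w = T − (6, -1, 4) = (-1, -2, -16), and w × v = (2, -33, 4).
Distance = |w × v| / |v| = √1109 / √5 ≈ 14.893.

14.893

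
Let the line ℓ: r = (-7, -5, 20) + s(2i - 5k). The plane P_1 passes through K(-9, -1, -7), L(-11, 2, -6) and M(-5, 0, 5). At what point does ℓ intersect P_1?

KL = (-2, 3, 1), KM = (4, 1, 12); a normal to P_1 is KL × KM = (35, 28, -14).
Using K: P_1 has equation 35x + 28y - 14z = -245.
Substitute r = (-7, -5, 20) + t(2, 0, -5) into the plane: -665 + 140t = -245, so t = 3.
Intersection: (-7, -5, 20) + 3·(2, 0, -5) = (-1, -5, 5).

(-1, -5, 5)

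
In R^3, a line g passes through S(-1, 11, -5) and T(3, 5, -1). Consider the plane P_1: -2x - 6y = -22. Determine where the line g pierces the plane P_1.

A direction vector for g is T − S = (4, -6, 4).
Substitute r = (-1, 11, -5) + t(4, -6, 4) into the plane: -64 + 28t = -22, so t = 3/2.
Intersection: (-1, 11, -5) + (3/2)·(4, -6, 4) = (5, 2, 1).

(5, 2, 1)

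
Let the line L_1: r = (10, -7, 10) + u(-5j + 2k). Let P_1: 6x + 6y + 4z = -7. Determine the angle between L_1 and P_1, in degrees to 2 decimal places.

sin θ = |n·v| / (|n||v|) = |-22| / (√88 · √29) = 0.43549.
θ ≈ 25.82°.

25.82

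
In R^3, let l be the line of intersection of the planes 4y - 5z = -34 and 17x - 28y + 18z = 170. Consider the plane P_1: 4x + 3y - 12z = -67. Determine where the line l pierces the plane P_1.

(2, -1, 6)

Direction of l: (0, 4, -5) × (17, -28, 18) = (-68, -85, -68).
A point on l: solving the two plane equations with x = -10 gives (-10, -16, -6).
Substitute r = (-10, -16, -6) + t(-68, -85, -68) into the plane: -16 + 289t = -67, so t = -3/17.
Intersection: (-10, -16, -6) + (-3/17)·(-68, -85, -68) = (2, -1, 6).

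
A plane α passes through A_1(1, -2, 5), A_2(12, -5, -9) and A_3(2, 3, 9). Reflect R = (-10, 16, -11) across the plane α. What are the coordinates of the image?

(20, -14, 19)

A_1A_2 = (11, -3, -14), A_1A_3 = (1, 5, 4); a normal to α is A_1A_2 × A_1A_3 = (58, -58, 58).
Using A_1: α has equation 58x - 58y + 58z = 464.
λ = (n·R − d)/|n|² = (-2146 − 464)/10092 = -15/58.
Reflection = R − 2λn = (-10, 16, -11) − (-15/29)·(58, -58, 58) = (20, -14, 19).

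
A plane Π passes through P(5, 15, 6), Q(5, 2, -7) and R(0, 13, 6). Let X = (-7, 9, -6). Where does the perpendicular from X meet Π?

PQ = (0, -13, -13), PR = (-5, -2, 0); a normal to Π is PQ × PR = (-26, 65, -65).
Using P: Π has equation -26x + 65y - 65z = 455.
Foot = X − λn with λ = (n·X − d)/|n|² = (1157 − 455)/9126 = 1/13.
Foot = (-7, 9, -6) − (1/13)·(-26, 65, -65) = (-5, 4, -1).

(-5, 4, -1)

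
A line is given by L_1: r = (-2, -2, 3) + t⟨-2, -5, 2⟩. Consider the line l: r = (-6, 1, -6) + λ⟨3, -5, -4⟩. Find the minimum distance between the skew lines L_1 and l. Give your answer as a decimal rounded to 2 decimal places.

Common perpendicular direction n = (-2, -5, 2) × (3, -5, -4) = (30, -2, 25).
With w = (-6, 1, -6) − (-2, -2, 3) = (-4, 3, -9), w · n = -351.
Distance = |w · n| / |n| = |-351| / √1529 ≈ 8.98.

8.98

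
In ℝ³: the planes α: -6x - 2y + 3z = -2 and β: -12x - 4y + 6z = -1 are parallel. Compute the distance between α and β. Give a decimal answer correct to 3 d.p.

0.214

Rescale β by 1/2: -6x - 2y + 3z = -1/2. Then distance = |-2 − (-1/2)| / √49 ≈ 0.214.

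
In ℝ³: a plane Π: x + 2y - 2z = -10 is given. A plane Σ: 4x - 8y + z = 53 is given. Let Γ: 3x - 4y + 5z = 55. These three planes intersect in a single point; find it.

Solving the 3×3 linear system x + 2y - 2z = -10, 4x - 8y + z = 53, 3x - 4y + 5z = 55 (e.g. by elimination or Cramer's rule, determinant = -86) gives (6, -3, 5).

(6, -3, 5)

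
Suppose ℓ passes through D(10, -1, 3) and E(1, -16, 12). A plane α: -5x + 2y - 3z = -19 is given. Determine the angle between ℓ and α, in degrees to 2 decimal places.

5.68

A direction vector for ℓ is E − D = (-9, -15, 9).
sin θ = |n·v| / (|n||v|) = |-12| / (√38 · √387) = 0.09895.
θ ≈ 5.68°.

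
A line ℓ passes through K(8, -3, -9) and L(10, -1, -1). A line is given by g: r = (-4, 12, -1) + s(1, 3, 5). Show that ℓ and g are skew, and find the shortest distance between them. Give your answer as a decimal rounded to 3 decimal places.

A direction vector for ℓ is L − K = (2, 2, 8).
Common perpendicular direction n = (2, 2, 8) × (1, 3, 5) = (-14, -2, 4).
With w = (-4, 12, -1) − (8, -3, -9) = (-12, 15, 8), w · n = 170.
Since n ≠ 0 the lines are not parallel, and w · n = 170 ≠ 0 so they do not intersect; hence they are skew.
Distance = |w · n| / |n| = |170| / √216 ≈ 11.567.

11.567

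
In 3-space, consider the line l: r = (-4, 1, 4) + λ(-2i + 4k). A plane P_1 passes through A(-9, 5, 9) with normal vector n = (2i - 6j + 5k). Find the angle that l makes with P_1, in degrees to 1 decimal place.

P_1: n·r = n·A gives 2x - 6y + 5z = -3.
sin θ = |n·v| / (|n||v|) = |16| / (√65 · √20) = 0.44376.
θ ≈ 26.3°.

26.3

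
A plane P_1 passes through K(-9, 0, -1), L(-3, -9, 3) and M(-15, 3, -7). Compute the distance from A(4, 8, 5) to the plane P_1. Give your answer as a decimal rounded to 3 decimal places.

7.526

KL = (6, -9, 4), KM = (-6, 3, -6); a normal to P_1 is KL × KM = (42, 12, -36).
Using K: P_1 has equation 42x + 12y - 36z = -342.
n·A − d = (42)·(4) + (12)·(8) + (-36)·(5) − (-342) = 426; |n| = √3204.
Distance = |426| / √3204 = 426/√3204 ≈ 7.526.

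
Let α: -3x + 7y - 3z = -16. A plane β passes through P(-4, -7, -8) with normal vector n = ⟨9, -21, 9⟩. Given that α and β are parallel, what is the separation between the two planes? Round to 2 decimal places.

0.37

β: n·r = n·P gives 9x - 21y + 9z = 39.
Rescale β by 1/(-3): -3x + 7y - 3z = -13. Then distance = |-16 − (-13)| / √67 ≈ 0.37.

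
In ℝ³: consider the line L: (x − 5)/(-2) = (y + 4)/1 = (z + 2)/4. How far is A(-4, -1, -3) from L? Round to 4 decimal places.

L has direction (-2, 1, 4) through (5, -4, -2).
Taking (5, -4, -2) on L with direction v = (-2, 1, 4): w = A − (5, -4, -2) = (-9, 3, -1), and w × v = (13, 38, -3).
Distance = |w × v| / |v| = √1622 / √21 ≈ 8.7885.

8.7885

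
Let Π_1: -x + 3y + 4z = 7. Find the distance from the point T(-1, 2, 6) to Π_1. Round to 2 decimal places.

n·T − d = (-1)·(-1) + (3)·(2) + (4)·(6) − 7 = 24; |n| = √26.
Distance = |24| / √26 = 24/√26 ≈ 4.71.

4.71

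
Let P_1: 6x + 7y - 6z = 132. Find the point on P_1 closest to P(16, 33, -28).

Foot = P − λn with λ = (n·P − d)/|n|² = (495 − 132)/121 = 3.
Foot = (16, 33, -28) − 3·(6, 7, -6) = (-2, 12, -10).

(-2, 12, -10)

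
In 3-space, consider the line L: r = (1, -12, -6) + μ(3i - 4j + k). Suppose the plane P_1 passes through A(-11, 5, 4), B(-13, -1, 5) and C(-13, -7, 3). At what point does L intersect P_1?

(-5, -4, -8)

AB = (-2, -6, 1), AC = (-2, -12, -1); a normal to P_1 is AB × AC = (18, -4, 12).
Using A: P_1 has equation 18x - 4y + 12z = -170.
Substitute r = (1, -12, -6) + t(3, -4, 1) into the plane: -6 + 82t = -170, so t = -2.
Intersection: (1, -12, -6) + (-2)·(3, -4, 1) = (-5, -4, -8).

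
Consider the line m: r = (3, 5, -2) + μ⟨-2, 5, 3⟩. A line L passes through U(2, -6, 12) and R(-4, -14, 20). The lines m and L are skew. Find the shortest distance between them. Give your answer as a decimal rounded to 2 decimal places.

7.64

A direction vector for L is R − U = (-6, -8, 8).
Common perpendicular direction n = (-2, 5, 3) × (-6, -8, 8) = (64, -2, 46).
With w = (2, -6, 12) − (3, 5, -2) = (-1, -11, 14), w · n = 602.
Distance = |w · n| / |n| = |602| / √6216 ≈ 7.64.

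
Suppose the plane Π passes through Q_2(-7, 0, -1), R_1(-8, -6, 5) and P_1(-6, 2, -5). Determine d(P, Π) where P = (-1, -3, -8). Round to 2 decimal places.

Q_2R_1 = (-1, -6, 6), Q_2P_1 = (1, 2, -4); a normal to Π is Q_2R_1 × Q_2P_1 = (12, 2, 4).
Using Q_2: Π has equation 12x + 2y + 4z = -88.
n·P − d = (12)·(-1) + (2)·(-3) + (4)·(-8) − (-88) = 38; |n| = √164.
Distance = |38| / √164 = 38/√164 ≈ 2.97.

2.97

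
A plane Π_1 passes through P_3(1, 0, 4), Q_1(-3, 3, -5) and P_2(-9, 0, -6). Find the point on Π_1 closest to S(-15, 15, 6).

(-6, 0, -3)

P_3Q_1 = (-4, 3, -9), P_3P_2 = (-10, 0, -10); a normal to Π_1 is P_3Q_1 × P_3P_2 = (-30, 50, 30).
Using P_3: Π_1 has equation -30x + 50y + 30z = 90.
Foot = S − λn with λ = (n·S − d)/|n|² = (1380 − 90)/4300 = 3/10.
Foot = (-15, 15, 6) − (3/10)·(-30, 50, 30) = (-6, 0, -3).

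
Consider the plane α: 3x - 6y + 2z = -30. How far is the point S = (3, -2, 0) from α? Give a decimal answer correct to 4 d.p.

7.2857

n·S − d = (3)·(3) + (-6)·(-2) + (2)·(0) − (-30) = 51; |n| = √49.
Distance = |51| / √49 = 51/√49 ≈ 7.2857.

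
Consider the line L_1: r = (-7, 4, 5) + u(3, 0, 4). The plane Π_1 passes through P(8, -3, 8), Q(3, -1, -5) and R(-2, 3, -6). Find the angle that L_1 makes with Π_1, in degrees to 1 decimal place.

16.2

PQ = (-5, 2, -13), PR = (-10, 6, -14); a normal to Π_1 is PQ × PR = (50, 60, -10).
Using P: Π_1 has equation 50x + 60y - 10z = 140.
sin θ = |n·v| / (|n||v|) = |110| / (√6200 · √25) = 0.27940.
θ ≈ 16.2°.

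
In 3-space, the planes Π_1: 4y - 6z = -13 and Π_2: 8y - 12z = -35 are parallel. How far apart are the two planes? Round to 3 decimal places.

Rescale Π_2 by 1/2: 4y - 6z = -35/2. Then distance = |-13 − (-35/2)| / √52 ≈ 0.624.

0.624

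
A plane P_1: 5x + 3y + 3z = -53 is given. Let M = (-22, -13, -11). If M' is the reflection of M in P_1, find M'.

(8, 5, 7)

λ = (n·M − d)/|n|² = (-182 − (-53))/43 = -3.
Reflection = M − 2λn = (-22, -13, -11) − (-6)·(5, 3, 3) = (8, 5, 7).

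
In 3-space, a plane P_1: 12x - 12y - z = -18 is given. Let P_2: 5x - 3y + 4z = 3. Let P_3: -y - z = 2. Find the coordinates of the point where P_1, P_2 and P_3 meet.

Solving the 3×3 linear system 12x - 12y - z = -18, 5x - 3y + 4z = 3, -y - z = 2 (e.g. by elimination or Cramer's rule, determinant = 29) gives (-9, -8, 6).

(-9, -8, 6)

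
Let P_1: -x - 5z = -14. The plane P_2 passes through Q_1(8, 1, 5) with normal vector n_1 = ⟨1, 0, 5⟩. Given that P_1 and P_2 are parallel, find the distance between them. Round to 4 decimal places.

3.7262

P_2: n_1·r = n_1·Q_1 gives x + 5z = 33.
Rescale P_2 by 1/(-1): -x - 5z = -33. Then distance = |-14 − (-33)| / √26 ≈ 3.7262.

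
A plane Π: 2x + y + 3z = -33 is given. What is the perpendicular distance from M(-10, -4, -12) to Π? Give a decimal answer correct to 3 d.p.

n·M − d = (2)·(-10) + (1)·(-4) + (3)·(-12) − (-33) = -27; |n| = √14.
Distance = |-27| / √14 = 27/√14 ≈ 7.216.

7.216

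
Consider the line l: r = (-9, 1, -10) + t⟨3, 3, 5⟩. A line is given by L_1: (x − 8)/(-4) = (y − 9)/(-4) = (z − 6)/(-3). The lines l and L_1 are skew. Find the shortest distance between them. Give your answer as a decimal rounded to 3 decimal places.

6.364

L_1 has direction (-4, -4, -3) through (8, 9, 6).
Common perpendicular direction n = (3, 3, 5) × (-4, -4, -3) = (11, -11, 0).
With w = (8, 9, 6) − (-9, 1, -10) = (17, 8, 16), w · n = 99.
Distance = |w · n| / |n| = |99| / √242 ≈ 6.364.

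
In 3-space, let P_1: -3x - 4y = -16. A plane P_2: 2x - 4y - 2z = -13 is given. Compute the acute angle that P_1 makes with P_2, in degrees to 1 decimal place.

cos θ = |n₁·n₂| / (|n₁||n₂|) = |10| / (√25 · √24).
θ = arccos(0.40825) ≈ 65.9°.

65.9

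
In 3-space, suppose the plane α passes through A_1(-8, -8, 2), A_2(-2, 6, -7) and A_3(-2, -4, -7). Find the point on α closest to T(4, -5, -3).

(-2, -5, -7)

A_1A_2 = (6, 14, -9), A_1A_3 = (6, 4, -9); a normal to α is A_1A_2 × A_1A_3 = (-90, 0, -60).
Using A_1: α has equation -90x - 60z = 600.
Foot = T − λn with λ = (n·T − d)/|n|² = (-180 − 600)/11700 = -1/15.
Foot = (4, -5, -3) − (-1/15)·(-90, 0, -60) = (-2, -5, -7).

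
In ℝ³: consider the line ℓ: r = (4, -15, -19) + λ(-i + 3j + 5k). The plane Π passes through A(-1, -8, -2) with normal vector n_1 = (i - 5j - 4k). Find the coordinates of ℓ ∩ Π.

Π: n_1·r = n_1·A gives x - 5y - 4z = 47.
Substitute r = (4, -15, -19) + t(-1, 3, 5) into the plane: 155 + (-36)t = 47, so t = 3.
Intersection: (4, -15, -19) + 3·(-1, 3, 5) = (1, -6, -4).

(1, -6, -4)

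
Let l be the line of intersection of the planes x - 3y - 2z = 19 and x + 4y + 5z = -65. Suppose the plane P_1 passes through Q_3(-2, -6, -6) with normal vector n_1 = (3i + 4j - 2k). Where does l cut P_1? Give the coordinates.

Direction of l: (1, -3, -2) × (1, 4, 5) = (-7, -7, 7).
A point on l: solving the two plane equations with x = -3 gives (-3, 2, -14).
P_1: n_1·r = n_1·Q_3 gives 3x + 4y - 2z = -18.
Substitute r = (-3, 2, -14) + t(-7, -7, 7) into the plane: 27 + (-63)t = -18, so t = 5/7.
Intersection: (-3, 2, -14) + (5/7)·(-7, -7, 7) = (-8, -3, -9).

(-8, -3, -9)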